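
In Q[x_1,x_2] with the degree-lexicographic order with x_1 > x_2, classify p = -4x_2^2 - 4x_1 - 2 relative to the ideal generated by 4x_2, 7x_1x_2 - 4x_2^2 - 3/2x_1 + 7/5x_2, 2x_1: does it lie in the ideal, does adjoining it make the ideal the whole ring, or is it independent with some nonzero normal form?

First compute the reduced Gröbner basis of I by Buchberger's algorithm.
f_1 = 4x_2, LT = x_2.
f_2 = 7x_1x_2 - 4x_2^2 - 3/2x_1 + 7/5x_2, LT = x_1x_2.
f_3 = 2x_1, LT = x_1.

The S-polynomials (S(f_1,f_2), S(f_1,f_3), S(f_2,f_3)) all reduce to 0 modulo the current basis, so we have a Gröbner basis.
Inter-reduce: drop elements whose leading term is divisible by another's, tail-reduce, and make monic.
Reduced Gröbner basis: {x_1, x_2}.
Label its elements g_1 = x_1, g_2 = x_2.

Reduce p = -4x_2^2 - 4x_1 - 2 modulo G:
  leading term x_2^2: subtract (-4x_2)·g_2 from -4x_2^2 - 4x_1 - 2 → -4x_1 - 2
  leading term x_1: subtract (-4)·g_1 from -4x_1 - 2 → -2
  leading term 1: no divisor's leading term divides it; move -2 to the remainder.
  normal form = -2.
The normal form is nonzero, so p ∉ I. Since p minus its normal form lies in I, I + (p) = I + (r) where r = -2; decide whether this ideal is the whole ring.
Here r = -2 is a nonzero constant, hence a unit: 1 ∈ I + (p), the Gröbner basis of I + (p) is {1}, and the enlarged system has no common solution — adjoining p is inconsistent.

Ideal membership is decidable via reduction modulo a Gröbner basis.

Adjoining -4x_2^2 - 4x_1 - 2 makes the ideal the whole ring: the system is inconsistent.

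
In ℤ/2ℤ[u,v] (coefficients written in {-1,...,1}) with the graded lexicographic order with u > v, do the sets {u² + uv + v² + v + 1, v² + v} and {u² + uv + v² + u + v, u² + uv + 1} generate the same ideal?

No, the ideals differ.

For a fixed monomial order, each ideal has a unique reduced Gröbner basis; comparing bases decides equality.
Buchberger on the first generating set:
f_1 = u² + uv + v² + v + 1, LT = u².
f_2 = v² + v, LT = v².

S(f_1,f_2): leading monomials are coprime, so the S-polynomial reduces to 0 (Buchberger's first criterion).
Every S-polynomial of the final basis reduces to 0, so we have a Gröbner basis.
Inter-reduce: drop elements whose leading term is divisible by another's, tail-reduce, and make monic.
Reduced Gröbner basis: {u² + uv + 1, v² + v}.

Buchberger on the second generating set:
h_1 = u² + uv + v² + u + v, LT = u².
h_2 = u² + uv + 1, LT = u².

S(h_1,h_2): lcm = u². S = v² + u + v + 1.
  leading term v²: no divisor's leading term divides it; move v² to the remainder.
  leading term u: no divisor's leading term divides it; move u to the remainder.
  leading term v: no divisor's leading term divides it; move v to the remainder.
  leading term 1: no divisor's leading term divides it; move 1 to the remainder.
  remainder v² + u + v + 1 ≠ 0; add k_3 = v² + u + v + 1 to the basis.

S(h_1,k_3): leading monomials are coprime, so the S-polynomial reduces to 0 (Buchberger's first criterion).
S(h_2,k_3): leading monomials are coprime, so the S-polynomial reduces to 0 (Buchberger's first criterion).
Every S-polynomial of the final basis reduces to 0, so we have a Gröbner basis.
Inter-reduce: drop elements whose leading term is divisible by another's, tail-reduce, and make monic.
Reduced Gröbner basis: {u² + uv + 1, v² + u + v + 1}.

The bases are distinct; the ideals are different.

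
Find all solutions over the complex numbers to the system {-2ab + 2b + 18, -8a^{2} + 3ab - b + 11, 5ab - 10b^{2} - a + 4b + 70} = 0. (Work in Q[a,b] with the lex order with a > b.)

{(-2, -3)}

Compute a lex Gröbner basis by Buchberger's algorithm.
f_1 = -2ab + 2b + 18, LT = ab.
f_2 = -8a^{2} + 3ab - b + 11, LT = a^{2}.
f_3 = 5ab - a - 10b^{2} + 4b + 70, LT = ab.

S(f_1,f_2): lcm = a^{2}b. S = \tfrac{3}{8}ab^{2} - ab - 9a - \tfrac{1}{8}b^{2} + \tfrac{11}{8}b.
  leading term ab^{2}: subtract (-\tfrac{3}{16}b)·f_1 from \tfrac{3}{8}ab^{2} - ab - 9a - \tfrac{1}{8}b^{2} + \tfrac{11}{8}b → -ab - 9a + \tfrac{1}{4}b^{2} + \tfrac{19}{4}b
  leading term ab: subtract (\tfrac{1}{2})·f_1 from -ab - 9a + \tfrac{1}{4}b^{2} + \tfrac{19}{4}b → -9a + \tfrac{1}{4}b^{2} + \tfrac{15}{4}b - 9
  leading term a: no divisor's leading term divides it; move -9a to the remainder.
  leading term b^{2}: no divisor's leading term divides it; move \tfrac{1}{4}b^{2} to the remainder.
  leading term b: no divisor's leading term divides it; move \tfrac{15}{4}b to the remainder.
  leading term 1: no divisor's leading term divides it; move -9 to the remainder.
  remainder -9a + \tfrac{1}{4}b^{2} + \tfrac{15}{4}b - 9 ≠ 0; add h_4 = -9a + \tfrac{1}{4}b^{2} + \tfrac{15}{4}b - 9 to the basis.

S(f_1,f_3): lcm = ab. S = \tfrac{1}{5}a + 2b^{2} - \tfrac{9}{5}b - 23.
  leading term a: subtract (-\tfrac{1}{45})·h_4 from \tfrac{1}{5}a + 2b^{2} - \tfrac{9}{5}b - 23 → \tfrac{361}{180}b^{2} - \tfrac{103}{60}b - \tfrac{116}{5}
  leading term b^{2}: no divisor's leading term divides it; move \tfrac{361}{180}b^{2} to the remainder.
  leading term b: no divisor's leading term divides it; move -\tfrac{103}{60}b to the remainder.
  leading term 1: no divisor's leading term divides it; move -\tfrac{116}{5} to the remainder.
  remainder \tfrac{361}{180}b^{2} - \tfrac{103}{60}b - \tfrac{116}{5} ≠ 0; add h_5 = \tfrac{361}{180}b^{2} - \tfrac{103}{60}b - \tfrac{116}{5} to the basis.

S(f_2,f_3): lcm = a^{2}b. S = \tfrac{1}{5}a^{2} + \tfrac{13}{8}ab^{2} - \tfrac{4}{5}ab - 14a + \tfrac{1}{8}b^{2} - \tfrac{11}{8}b.
  leading term a^{2}: subtract (-\tfrac{1}{40})·f_2 from \tfrac{1}{5}a^{2} + \tfrac{13}{8}ab^{2} - \tfrac{4}{5}ab - 14a + \tfrac{1}{8}b^{2} - \tfrac{11}{8}b → \tfrac{13}{8}ab^{2} - \tfrac{29}{40}ab - 14a + \tfrac{1}{8}b^{2} - \tfrac{7}{5}b + \tfrac{11}{40}
  leading term ab^{2}: subtract (-\tfrac{13}{16}b)·f_1 from \tfrac{13}{8}ab^{2} - \tfrac{29}{40}ab - 14a + \tfrac{1}{8}b^{2} - \tfrac{7}{5}b + \tfrac{11}{40} → -\tfrac{29}{40}ab - 14a + \tfrac{7}{4}b^{2} + \tfrac{529}{40}b + \tfrac{11}{40}
  leading term ab: subtract (\tfrac{29}{80})·f_1 from -\tfrac{29}{40}ab - 14a + \tfrac{7}{4}b^{2} + \tfrac{529}{40}b + \tfrac{11}{40} → -14a + \tfrac{7}{4}b^{2} + \tfrac{25}{2}b - \tfrac{25}{4}
  leading term a: subtract (\tfrac{14}{9})·h_4 from -14a + \tfrac{7}{4}b^{2} + \tfrac{25}{2}b - \tfrac{25}{4} → \tfrac{49}{36}b^{2} + \tfrac{20}{3}b + \tfrac{31}{4}
  leading term b^{2}: subtract (\tfrac{245}{361})·h_5 from \tfrac{49}{36}b^{2} + \tfrac{20}{3}b + \tfrac{31}{4} → \tfrac{11309}{1444}b + \tfrac{33927}{1444}
  leading term b: no divisor's leading term divides it; move \tfrac{11309}{1444}b to the remainder.
  leading term 1: no divisor's leading term divides it; move \tfrac{33927}{1444} to the remainder.
  remainder \tfrac{11309}{1444}b + \tfrac{33927}{1444} ≠ 0; add h_6 = \tfrac{11309}{1444}b + \tfrac{33927}{1444} to the basis.

The other S-polynomials (S(f_1,h_4), S(f_2,h_4), S(f_3,h_4), S(f_1,h_5), S(f_2,h_5), S(f_3,h_5), S(h_4,h_5), S(f_1,h_6), S(f_2,h_6), S(f_3,h_6), S(h_4,h_6), S(h_5,h_6)) all reduce to 0 modulo the current basis, so we have a Gröbner basis.
Inter-reduce: drop elements whose leading term is divisible by another's, tail-reduce, and make monic.
Reduced Gröbner basis: {a + 2, b + 3}.

From the last basis element, b + 3 = 0, so b takes values in {-3}. Each choice, substituted upward through the basis, yields the corresponding point(s) of the solution set.
  b = -3: the earlier basis element becomes a + 2 = 0, giving a = -2 — point (-2, -3).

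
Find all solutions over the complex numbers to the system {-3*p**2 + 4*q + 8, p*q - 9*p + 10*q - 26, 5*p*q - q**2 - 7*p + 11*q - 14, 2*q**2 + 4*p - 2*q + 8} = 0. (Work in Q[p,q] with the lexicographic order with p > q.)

{(-2, 1)}

Compute a lex Gröbner basis by Buchberger's algorithm.
f_1 = -3*p**2 + 4*q + 8, LT = p**2.
f_2 = p*q - 9*p + 10*q - 26, LT = p*q.
f_3 = 5*p*q - 7*p - q**2 + 11*q - 14, LT = p*q.
f_4 = 4*p + 2*q**2 - 2*q + 8, LT = p.

S(f_1,f_2): lcm = p**2*q. S = 9*p**2 - 10*p*q + 26*p - 4/3*q**2 - 8/3*q.
  leading term p**2: subtract (-3)·f_1 from 9*p**2 - 10*p*q + 26*p - 4/3*q**2 - 8/3*q → -10*p*q + 26*p - 4/3*q**2 + 28/3*q + 24
  leading term p*q: subtract (-10)·f_2 from -10*p*q + 26*p - 4/3*q**2 + 28/3*q + 24 → -64*p - 4/3*q**2 + 328/3*q - 236
  leading term p: subtract (-16)·f_4 from -64*p - 4/3*q**2 + 328/3*q - 236 → 92/3*q**2 + 232/3*q - 108
  leading term q**2: no divisor's leading term divides it; move 92/3*q**2 to the remainder.
  leading term q: no divisor's leading term divides it; move 232/3*q to the remainder.
  leading term 1: no divisor's leading term divides it; move -108 to the remainder.
  remainder 92/3*q**2 + 232/3*q - 108 ≠ 0; add h_5 = 92/3*q**2 + 232/3*q - 108 to the basis.

S(f_1,f_3): lcm = p**2*q. S = 7/5*p**2 + 1/5*p*q**2 - 11/5*p*q + 14/5*p - 4/3*q**2 - 8/3*q.
  leading term p**2: subtract (-7/15)·f_1 from 7/5*p**2 + 1/5*p*q**2 - 11/5*p*q + 14/5*p - 4/3*q**2 - 8/3*q → 1/5*p*q**2 - 11/5*p*q + 14/5*p - 4/3*q**2 - 4/5*q + 56/15
  leading term p*q**2: subtract (1/5*q)·f_2 from 1/5*p*q**2 - 11/5*p*q + 14/5*p - 4/3*q**2 - 4/5*q + 56/15 → -2/5*p*q + 14/5*p - 10/3*q**2 + 22/5*q + 56/15
  leading term p*q: subtract (-2/5)·f_2 from -2/5*p*q + 14/5*p - 10/3*q**2 + 22/5*q + 56/15 → -4/5*p - 10/3*q**2 + 42/5*q - 20/3
  leading term p: subtract (-1/5)·f_4 from -4/5*p - 10/3*q**2 + 42/5*q - 20/3 → -44/15*q**2 + 8*q - 76/15
  leading term q**2: subtract (-11/115)·h_5 from -44/15*q**2 + 8*q - 76/15 → 5312/345*q - 5312/345
  leading term q: no divisor's leading term divides it; move 5312/345*q to the remainder.
  leading term 1: no divisor's leading term divides it; move -5312/345 to the remainder.
  remainder 5312/345*q - 5312/345 ≠ 0; add h_6 = 5312/345*q - 5312/345 to the basis.

The other S-polynomials (S(f_1,f_4), S(f_2,f_3), S(f_2,f_4), S(f_3,f_4), S(f_1,h_5), S(f_2,h_5), S(f_3,h_5), S(f_4,h_5), S(f_1,h_6), S(f_2,h_6), S(f_3,h_6), S(f_4,h_6), S(h_5,h_6)) all reduce to 0 modulo the current basis, so we have a Gröbner basis.
Inter-reduce: drop elements whose leading term is divisible by another's, tail-reduce, and make monic.
Reduced Gröbner basis: {p + 2, q - 1}.

Since the basis is lex-ordered, q - 1 is univariate in q. Its roots are {1}. Back-substituting each root into the other basis elements fixes the other coordinates.
  q = 1: the earlier basis element becomes p + 2 = 0, giving p = -2 — point (-2, 1).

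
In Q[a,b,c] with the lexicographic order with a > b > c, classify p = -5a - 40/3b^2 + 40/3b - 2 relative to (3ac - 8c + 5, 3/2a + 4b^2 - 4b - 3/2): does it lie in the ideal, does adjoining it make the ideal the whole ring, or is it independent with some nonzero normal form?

First compute the reduced Gröbner basis of I by Buchberger's algorithm.
f_1 = 3ac - 8c + 5, LT = ac.
f_2 = 3/2a + 4b^2 - 4b - 3/2, LT = a.

S(f_1,f_2): lcm = ac. S = -8/3b^2c + 8/3bc - 5/3c + 5/3.
  leading term b^2c: no divisor's leading term divides it; move -8/3b^2c to the remainder.
  leading term bc: no divisor's leading term divides it; move 8/3bc to the remainder.
  leading term c: no divisor's leading term divides it; move -5/3c to the remainder.
  leading term 1: no divisor's leading term divides it; move 5/3 to the remainder.
  remainder -8/3b^2c + 8/3bc - 5/3c + 5/3 ≠ 0; add h_3 = -8/3b^2c + 8/3bc - 5/3c + 5/3 to the basis.

The other S-polynomials (S(f_1,h_3), S(f_2,h_3)) all reduce to 0 modulo the current basis, so we have a Gröbner basis.
Inter-reduce: drop elements whose leading term is divisible by another's, tail-reduce, and make monic.
Reduced Gröbner basis: {a + 8/3b^2 - 8/3b - 1, b^2c - bc + 5/8c - 5/8}.
Label its elements g_1 = a + 8/3b^2 - 8/3b - 1, g_2 = b^2c - bc + 5/8c - 5/8.

Reduce p = -5a - 40/3b^2 + 40/3b - 2 modulo G:
  leading term a: subtract (-5)·g_1 from -5a - 40/3b^2 + 40/3b - 2 → -7
  leading term 1: no divisor's leading term divides it; move -7 to the remainder.
  normal form = -7.
The normal form is nonzero, so p ∉ I. Since p minus its normal form lies in I, I + (p) = I + (r) where r = -7; decide whether this ideal is the whole ring.
Here r = -7 is a nonzero constant, hence a unit: 1 ∈ I + (p), the Gröbner basis of I + (p) is {1}, and the enlarged system has no common solution — adjoining p is inconsistent.

Adjoining -5a - 40/3b^2 + 40/3b - 2 makes the ideal the whole ring: the system is inconsistent.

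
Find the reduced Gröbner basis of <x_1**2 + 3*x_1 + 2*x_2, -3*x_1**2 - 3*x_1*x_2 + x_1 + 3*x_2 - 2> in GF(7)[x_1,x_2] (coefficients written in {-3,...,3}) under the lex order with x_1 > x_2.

G = {x_1**2 + 3*x_1 + 2*x_2, x_1*x_2 - x_1 - 3*x_2 + 3, x_2**2 + x_2 - 2}

The reduced Gröbner basis is the canonical form of the ideal for this ordering.

f_1 = x_1**2 + 3*x_1 + 2*x_2, LT = x_1**2.
f_2 = -3*x_1**2 - 3*x_1*x_2 + x_1 + 3*x_2 - 2, LT = x_1**2.

S(f_1,f_2): lcm = x_1**2. S = -x_1*x_2 + x_1 + 3*x_2 - 3.
  leading term x_1*x_2: no divisor's leading term divides it; move -x_1*x_2 to the remainder.
  leading term x_1: no divisor's leading term divides it; move x_1 to the remainder.
  leading term x_2: no divisor's leading term divides it; move 3*x_2 to the remainder.
  leading term 1: no divisor's leading term divides it; move -3 to the remainder.
  remainder -x_1*x_2 + x_1 + 3*x_2 - 3 ≠ 0; add g_3 = -x_1*x_2 + x_1 + 3*x_2 - 3 to the basis.

S(f_1,g_3): lcm = x_1**2*x_2. S = x_1**2 - x_1*x_2 - 3*x_1 + 2*x_2**2.
  leading term x_1**2: subtract (1)·f_1 from x_1**2 - x_1*x_2 - 3*x_1 + 2*x_2**2 → -x_1*x_2 + x_1 + 2*x_2**2 - 2*x_2
  leading term x_1*x_2: subtract (1)·g_3 from -x_1*x_2 + x_1 + 2*x_2**2 - 2*x_2 → 2*x_2**2 + 2*x_2 + 3
  leading term x_2**2: no divisor's leading term divides it; move 2*x_2**2 to the remainder.
  leading term x_2: no divisor's leading term divides it; move 2*x_2 to the remainder.
  leading term 1: no divisor's leading term divides it; move 3 to the remainder.
  remainder 2*x_2**2 + 2*x_2 + 3 ≠ 0; add g_4 = 2*x_2**2 + 2*x_2 + 3 to the basis.

The other S-polynomials (S(f_2,g_3), S(f_1,g_4), S(f_2,g_4), S(g_3,g_4)) all reduce to 0 modulo the current basis, so we have a Gröbner basis.
Inter-reduce: drop elements whose leading term is divisible by another's, tail-reduce, and make monic.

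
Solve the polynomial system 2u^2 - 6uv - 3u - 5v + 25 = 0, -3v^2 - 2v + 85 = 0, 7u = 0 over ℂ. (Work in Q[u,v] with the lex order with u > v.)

{(0, 5)}

Compute a lex Gröbner basis by Buchberger's algorithm.
f_1 = 2u^2 - 6uv - 3u - 5v + 25, LT = u^2.
f_2 = -3v^2 - 2v + 85, LT = v^2.
f_3 = 7u, LT = u.

S(f_1,f_3): lcm = u^2. S = -3uv - 3/2u - 5/2v + 25/2.
  leading term uv: subtract (-3/7v)·f_3 from -3uv - 3/2u - 5/2v + 25/2 → -3/2u - 5/2v + 25/2
  leading term u: subtract (-3/14)·f_3 from -3/2u - 5/2v + 25/2 → -5/2v + 25/2
  leading term v: no divisor's leading term divides it; move -5/2v to the remainder.
  leading term 1: no divisor's leading term divides it; move 25/2 to the remainder.
  remainder -5/2v + 25/2 ≠ 0; add h_4 = -5/2v + 25/2 to the basis.

The other S-polynomials (S(f_1,f_2), S(f_2,f_3), S(f_1,h_4), S(f_2,h_4), S(f_3,h_4)) all reduce to 0 modulo the current basis, so we have a Gröbner basis.
Inter-reduce: drop elements whose leading term is divisible by another's, tail-reduce, and make monic.
Reduced Gröbner basis: {u, v - 5}.

The lex basis is triangular: the last element involves only v. Solving v - 5 = 0 gives v ∈ {5}; substituting each value into the earlier elements determines the remaining variables.
  v = 5: the earlier basis element becomes u = 0, giving u = 0 — point (0, 5).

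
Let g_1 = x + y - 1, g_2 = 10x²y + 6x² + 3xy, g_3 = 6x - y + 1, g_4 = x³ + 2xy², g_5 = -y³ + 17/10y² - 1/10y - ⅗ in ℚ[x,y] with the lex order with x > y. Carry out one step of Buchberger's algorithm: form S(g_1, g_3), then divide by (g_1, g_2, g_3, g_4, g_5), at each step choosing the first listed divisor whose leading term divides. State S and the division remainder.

S(g_1, g_3) = 7/6y - 7/6; remainder on division = 7/6y - 7/6.

lcm(LM(g_1), LM(g_3)) = x.
S = (lcm/LT(g_1))·g_1 − (lcm/LT(g_3))·g_3 = 7/6y - 7/6.
Reduce S modulo (g_1, g_2, g_3, g_4, g_5) in that order:
  leading term y: no divisor's leading term divides it; move 7/6y to the remainder.
  leading term 1: no divisor's leading term divides it; move -7/6 to the remainder.
The remainder 7/6y - 7/6 is nonzero, so it would be added as the next basis element.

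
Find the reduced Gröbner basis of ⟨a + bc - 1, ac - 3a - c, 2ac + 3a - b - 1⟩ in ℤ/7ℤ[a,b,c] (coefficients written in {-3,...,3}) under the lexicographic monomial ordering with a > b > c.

f_1 = a + bc - 1, LT = a.
f_2 = ac - 3a - c, LT = ac.
f_3 = 2ac + 3a - b - 1, LT = ac.

S(f_1,f_2): lcm = ac. S = 3a + bc².
  leading term a: subtract (3)·f_1 from 3a + bc² → bc² - 3bc + 3
  leading term bc²: no divisor's leading term divides it; move bc² to the remainder.
  leading term bc: no divisor's leading term divides it; move -3bc to the remainder.
  leading term 1: no divisor's leading term divides it; move 3 to the remainder.
  remainder bc² - 3bc + 3 ≠ 0; add g_4 = bc² - 3bc + 3 to the basis.

S(f_1,f_3): lcm = ac. S = 2a + bc² - 3b - c - 3.
  leading term a: subtract (2)·f_1 from 2a + bc² - 3b - c - 3 → bc² - 2bc - 3b - c - 1
  leading term bc²: subtract (1)·g_4 from bc² - 2bc - 3b - c - 1 → bc - 3b - c + 3
  leading term bc: no divisor's leading term divides it; move bc to the remainder.
  leading term b: no divisor's leading term divides it; move -3b to the remainder.
  leading term c: no divisor's leading term divides it; move -c to the remainder.
  leading term 1: no divisor's leading term divides it; move 3 to the remainder.
  remainder bc - 3b - c + 3 ≠ 0; add g_5 = bc - 3b - c + 3 to the basis.

S(f_3,g_4): lcm = abc². S = abc - 3a + 3b²c + 3bc.
  leading term abc: subtract (bc)·f_1 from abc - 3a + 3b²c + 3bc → -3a - b²c² + 3b²c - 3bc
  leading term a: subtract (-3)·f_1 from -3a - b²c² + 3b²c - 3bc → -b²c² + 3b²c - 3
  leading term b²c²: subtract (-b)·g_4 from -b²c² + 3b²c - 3 → 3b - 3
  leading term b: no divisor's leading term divides it; move 3b to the remainder.
  leading term 1: no divisor's leading term divides it; move -3 to the remainder.
  remainder 3b - 3 ≠ 0; add g_6 = 3b - 3 to the basis.

S(g_4,g_5): lcm = bc². S = c² - 3c + 3.
  leading term c²: no divisor's leading term divides it; move c² to the remainder.
  leading term c: no divisor's leading term divides it; move -3c to the remainder.
  leading term 1: no divisor's leading term divides it; move 3 to the remainder.
  remainder c² - 3c + 3 ≠ 0; add g_7 = c² - 3c + 3 to the basis.

The other S-polynomials (S(f_2,f_3), S(f_1,g_4), S(f_2,g_4), S(f_1,g_5), S(f_2,g_5), S(f_3,g_5), S(f_1,g_6), S(f_2,g_6), S(f_3,g_6), S(g_4,g_6), S(g_5,g_6), S(f_1,g_7), S(f_2,g_7), S(f_3,g_7), S(g_4,g_7), S(g_5,g_7), S(g_6,g_7)) all reduce to 0 modulo the current basis, so we have a Gröbner basis.
Inter-reduce: drop elements whose leading term is divisible by another's, tail-reduce, and make monic.

G = {a + c - 1, b - 1, c² - 3c + 3}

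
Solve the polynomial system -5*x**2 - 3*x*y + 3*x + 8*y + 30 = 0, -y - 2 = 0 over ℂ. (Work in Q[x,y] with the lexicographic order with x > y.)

{(-1, -2), (14/5, -2)}

Compute a lex Gröbner basis by Buchberger's algorithm.
f_1 = -5*x**2 - 3*x*y + 3*x + 8*y + 30, LT = x**2.
f_2 = -y - 2, LT = y.

S(f_1,f_2): leading monomials are coprime, so the S-polynomial reduces to 0 (Buchberger's first criterion).
Every S-polynomial of the final basis reduces to 0, so we have a Gröbner basis.
Inter-reduce: drop elements whose leading term is divisible by another's, tail-reduce, and make monic.
Reduced Gröbner basis: {x**2 - 9/5*x - 14/5, y + 2}.

A lex Gröbner basis eliminates variables successively. Here y + 2 depends only on y, with roots {-2}; lifting each root through the earlier basis elements recovers the full solutions.
  y = -2: the earlier basis element becomes x**2 - 9/5*x - 14/5 = 0, giving x = -1, 14/5 — points (-1, -2), (14/5, -2).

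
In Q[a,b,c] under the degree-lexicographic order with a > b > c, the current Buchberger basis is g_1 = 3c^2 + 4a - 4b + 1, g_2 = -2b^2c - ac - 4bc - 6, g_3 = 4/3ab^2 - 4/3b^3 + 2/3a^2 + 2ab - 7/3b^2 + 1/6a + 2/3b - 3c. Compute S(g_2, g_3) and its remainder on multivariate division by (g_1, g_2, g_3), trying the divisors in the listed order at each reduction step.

S(g_2, g_3) = b^3c + 1/2abc + 7/4b^2c - 1/8ac - 1/2bc + 9/4c^2 + 3a; remainder on division = 0.

lcm(LM(g_2), LM(g_3)) = ab^2c.
S = (lcm/LT(g_2))·g_2 − (lcm/LT(g_3))·g_3 = b^3c + 1/2abc + 7/4b^2c - 1/8ac - 1/2bc + 9/4c^2 + 3a.
Reduce S modulo (g_1, g_2, g_3) in that order:
  leading term b^3c: subtract (-1/2b)·g_2 from b^3c + 1/2abc + 7/4b^2c - 1/8ac - 1/2bc + 9/4c^2 + 3a → -1/4b^2c - 1/8ac - 1/2bc + 9/4c^2 + 3a - 3b
  leading term b^2c: subtract (1/8)·g_2 from -1/4b^2c - 1/8ac - 1/2bc + 9/4c^2 + 3a - 3b → 9/4c^2 + 3a - 3b + 3/4
  leading term c^2: subtract (3/4)·g_1 from 9/4c^2 + 3a - 3b + 3/4 → 0
The remainder is 0, so this S-polynomial contributes no new basis element.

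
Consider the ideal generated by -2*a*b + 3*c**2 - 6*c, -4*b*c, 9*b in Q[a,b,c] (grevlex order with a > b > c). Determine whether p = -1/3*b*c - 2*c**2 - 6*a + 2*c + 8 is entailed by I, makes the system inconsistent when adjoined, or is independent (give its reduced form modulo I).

First compute the reduced Gröbner basis of I by Buchberger's algorithm.
f_1 = -2*a*b + 3*c**2 - 6*c, LT = a*b.
f_2 = -4*b*c, LT = b*c.
f_3 = 9*b, LT = b.

S(f_1,f_2): lcm = a*b*c. S = -3/2*c**3 + 3*c**2.
  leading term c**3: no divisor's leading term divides it; move -3/2*c**3 to the remainder.
  leading term c**2: no divisor's leading term divides it; move 3*c**2 to the remainder.
  remainder -3/2*c**3 + 3*c**2 ≠ 0; add h_4 = -3/2*c**3 + 3*c**2 to the basis.

S(f_1,f_3): lcm = a*b. S = -3/2*c**2 + 3*c.
  leading term c**2: no divisor's leading term divides it; move -3/2*c**2 to the remainder.
  leading term c: no divisor's leading term divides it; move 3*c to the remainder.
  remainder -3/2*c**2 + 3*c ≠ 0; add h_5 = -3/2*c**2 + 3*c to the basis.

S(f_2,f_3): lcm = b*c. S = 0.
  remainder 0.

S(f_1,h_4): leading monomials are coprime, so the S-polynomial reduces to 0 (Buchberger's first criterion).
S(f_2,h_4): lcm = b*c**3. S = 2*b*c**2.
  leading term b*c**2: subtract (-1/2*c)·f_2 from 2*b*c**2 → 0
  remainder 0.

S(f_3,h_4): leading monomials are coprime, so the S-polynomial reduces to 0 (Buchberger's first criterion).
S(f_1,h_5): leading monomials are coprime, so the S-polynomial reduces to 0 (Buchberger's first criterion).
S(f_2,h_5): lcm = b*c**2. S = 2*b*c.
  leading term b*c: subtract (-1/2)·f_2 from 2*b*c → 0
  remainder 0.

S(f_3,h_5): leading monomials are coprime, so the S-polynomial reduces to 0 (Buchberger's first criterion).
S(h_4,h_5): lcm = c**3. S = 0.
  remainder 0.

Every S-polynomial of the final basis reduces to 0, so we have a Gröbner basis.
Inter-reduce: drop elements whose leading term is divisible by another's, tail-reduce, and make monic.
Reduced Gröbner basis: {c**2 - 2*c, b}.
Label its elements g_1 = c**2 - 2*c, g_2 = b.

Reduce p = -1/3*b*c - 2*c**2 - 6*a + 2*c + 8 modulo G:
  leading term b*c: subtract (-1/3*c)·g_2 from -1/3*b*c - 2*c**2 - 6*a + 2*c + 8 → -2*c**2 - 6*a + 2*c + 8
  leading term c**2: subtract (-2)·g_1 from -2*c**2 - 6*a + 2*c + 8 → -6*a - 2*c + 8
  leading term a: no divisor's leading term divides it; move -6*a to the remainder.
  leading term c: no divisor's leading term divides it; move -2*c to the remainder.
  leading term 1: no divisor's leading term divides it; move 8 to the remainder.
  normal form = -6*a - 2*c + 8.
The normal form is nonzero, so p ∉ I. Since p minus its normal form lies in I, I + (p) = I + (r) where r = -6*a - 2*c + 8; decide whether this ideal is the whole ring.
Run Buchberger on G together with r (pairs among the g_i already reduce to 0 since G is a Gröbner basis):
g_1 = c**2 - 2*c, LT = c**2.
g_2 = b, LT = b.
r = -6*a - 2*c + 8, LT = a.

S(g_1,g_2): leading monomials are coprime, so the S-polynomial reduces to 0 (Buchberger's first criterion).
S(g_1,r): leading monomials are coprime, so the S-polynomial reduces to 0 (Buchberger's first criterion).
S(g_2,r): leading monomials are coprime, so the S-polynomial reduces to 0 (Buchberger's first criterion).
Every S-polynomial of the final basis reduces to 0, so we have a Gröbner basis.
Inter-reduce: drop elements whose leading term is divisible by another's, tail-reduce, and make monic.
Reduced Gröbner basis: {c**2 - 2*c, a + 1/3*c - 4/3, b}.
The reduced Gröbner basis of I + (p) is {c**2 - 2*c, a + 1/3*c - 4/3, b} ≠ {1}, a proper ideal, so the enlarged system stays consistent: p is independent of I, with normal form -6*a - 2*c + 8.

The remainder on division by a Gröbner basis is unique — it is the normal form.

-1/3*b*c - 2*c**2 - 6*a + 2*c + 8 is independent of I; its normal form modulo I is -6*a - 2*c + 8.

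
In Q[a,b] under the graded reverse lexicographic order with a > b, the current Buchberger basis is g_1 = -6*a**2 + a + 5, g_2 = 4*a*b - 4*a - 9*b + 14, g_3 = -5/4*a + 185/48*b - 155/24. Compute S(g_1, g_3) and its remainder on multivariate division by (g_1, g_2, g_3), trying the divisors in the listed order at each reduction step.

lcm(LM(g_1), LM(g_3)) = a**2.
S = (lcm/LT(g_1))·g_1 − (lcm/LT(g_3))·g_3 = 37/12*a*b - 16/3*a - 5/6.
Reduce S modulo (g_1, g_2, g_3) in that order:
  leading term a*b: subtract (37/48)·g_2 from 37/12*a*b - 16/3*a - 5/6 → -9/4*a + 111/16*b - 93/8
  leading term a: subtract (9/5)·g_3 from -9/4*a + 111/16*b - 93/8 → 0
The remainder is 0, so this S-polynomial contributes no new basis element.

S(g_1, g_3) = 37/12*a*b - 16/3*a - 5/6; remainder on division = 0.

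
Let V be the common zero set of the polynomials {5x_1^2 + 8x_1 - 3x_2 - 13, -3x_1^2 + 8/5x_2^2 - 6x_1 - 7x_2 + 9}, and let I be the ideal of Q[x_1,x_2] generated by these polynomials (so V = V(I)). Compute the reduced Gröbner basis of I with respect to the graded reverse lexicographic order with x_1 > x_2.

G = {x_1^2 + 8/5x_1 - 3/5x_2 - 13/5, x_2^2 - 3/4x_1 - 11/2x_2 + 3/4}

f_1 = 5x_1^2 + 8x_1 - 3x_2 - 13, LT = x_1^2.
f_2 = -3x_1^2 + 8/5x_2^2 - 6x_1 - 7x_2 + 9, LT = x_1^2.

S(f_1,f_2): lcm = x_1^2. S = 8/15x_2^2 - 2/5x_1 - 44/15x_2 + 2/5.
  leading term x_2^2: no divisor's leading term divides it; move 8/15x_2^2 to the remainder.
  leading term x_1: no divisor's leading term divides it; move -2/5x_1 to the remainder.
  leading term x_2: no divisor's leading term divides it; move -44/15x_2 to the remainder.
  leading term 1: no divisor's leading term divides it; move 2/5 to the remainder.
  remainder 8/15x_2^2 - 2/5x_1 - 44/15x_2 + 2/5 ≠ 0; add g_3 = 8/15x_2^2 - 2/5x_1 - 44/15x_2 + 2/5 to the basis.

S(f_1,g_3): leading monomials are coprime, so the S-polynomial reduces to 0 (Buchberger's first criterion).
S(f_2,g_3): leading monomials are coprime, so the S-polynomial reduces to 0 (Buchberger's first criterion).
Every S-polynomial of the final basis reduces to 0, so we have a Gröbner basis.
Inter-reduce: drop elements whose leading term is divisible by another's, tail-reduce, and make monic.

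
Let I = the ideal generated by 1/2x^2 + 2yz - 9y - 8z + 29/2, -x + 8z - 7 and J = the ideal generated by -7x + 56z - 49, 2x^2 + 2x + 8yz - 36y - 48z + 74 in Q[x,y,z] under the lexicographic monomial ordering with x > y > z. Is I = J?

No, the ideals differ.

Since reduced Gröbner bases are canonical representatives of ideals under a given ordering, it suffices to compute and compare them.
Buchberger on the first generating set:
f_1 = 1/2x^2 + 2yz - 9y - 8z + 29/2, LT = x^2.
f_2 = -x + 8z - 7, LT = x.

S(f_1,f_2): lcm = x^2. S = 8xz - 7x + 4yz - 18y - 16z + 29.
  reduce S modulo (f_1, f_2):
  remainder 4yz - 18y + 64z^2 - 128z + 78 ≠ 0; add g_3 = 4yz - 18y + 64z^2 - 128z + 78 to the basis.

The other S-polynomials (S(f_1,g_3), S(f_2,g_3)) all reduce to 0 modulo the current basis, so we have a Gröbner basis.
Inter-reduce: drop elements whose leading term is divisible by another's, tail-reduce, and make monic.
Reduced Gröbner basis: {x - 8z + 7, yz - 9/2y + 16z^2 - 32z + 39/2}.

Buchberger on the second generating set:
h_1 = -7x + 56z - 49, LT = x.
h_2 = 2x^2 + 2x + 8yz - 36y - 48z + 74, LT = x^2.

S(h_1,h_2): lcm = x^2. S = -8xz + 6x - 4yz + 18y + 24z - 37.
  reduce S modulo (h_1, h_2):
  remainder -4yz + 18y - 64z^2 + 128z - 79 ≠ 0; add k_3 = -4yz + 18y - 64z^2 + 128z - 79 to the basis.

The other S-polynomials (S(h_1,k_3), S(h_2,k_3)) all reduce to 0 modulo the current basis, so we have a Gröbner basis.
Inter-reduce: drop elements whose leading term is divisible by another's, tail-reduce, and make monic.
Reduced Gröbner basis: {x - 8z + 7, yz - 9/2y + 16z^2 - 32z + 79/4}.

These differ, so the ideals are not equal.
The choice of monomial ordering does not affect the verdict — as long as both bases are computed under the same ordering, their equality decides ideal equality.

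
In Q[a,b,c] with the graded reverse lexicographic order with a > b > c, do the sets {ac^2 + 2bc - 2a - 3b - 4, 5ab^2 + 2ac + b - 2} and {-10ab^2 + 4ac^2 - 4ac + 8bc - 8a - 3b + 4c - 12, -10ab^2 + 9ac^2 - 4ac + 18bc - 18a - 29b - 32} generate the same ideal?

Since reduced Gröbner bases are canonical representatives of ideals under a given ordering, it suffices to compute and compare them.
Buchberger on the first generating set:
f_1 = ac^2 + 2bc - 2a - 3b - 4, LT = ac^2.
f_2 = 5ab^2 + 2ac + b - 2, LT = ab^2.

S(f_1,f_2): lcm = ab^2c^2. S = 2b^3c - 2/5ac^3 - 2ab^2 - 3b^3 - 1/5bc^2 - 4b^2 + 2/5c^2.
  reduce S modulo (f_1, f_2):
  remainder 2b^3c - 3b^3 + 3/5bc^2 - 4b^2 - 6/5bc + 2/5c^2 + 2/5b - 8/5c - 4/5 ≠ 0; add g_3 = 2b^3c - 3b^3 + 3/5bc^2 - 4b^2 - 6/5bc + 2/5c^2 + 2/5b - 8/5c - 4/5 to the basis.

The other S-polynomials (S(f_1,g_3), S(f_2,g_3)) all reduce to 0 modulo the current basis, so we have a Gröbner basis.
Inter-reduce: drop elements whose leading term is divisible by another's, tail-reduce, and make monic.
Reduced Gröbner basis: {b^3c - 3/2b^3 + 3/10bc^2 - 2b^2 - 3/5bc + 1/5c^2 + 1/5b - 4/5c - 2/5, ab^2 + 2/5ac + 1/5b - 2/5, ac^2 + 2bc - 2a - 3b - 4}.

Buchberger on the second generating set:
h_1 = -10ab^2 + 4ac^2 - 4ac + 8bc - 8a - 3b + 4c - 12, LT = ab^2.
h_2 = -10ab^2 + 9ac^2 - 4ac + 18bc - 18a - 29b - 32, LT = ab^2.

S(h_1,h_2): lcm = ab^2. S = 1/2ac^2 + bc - a - 13/5b - 2/5c - 2.
  reduce S modulo (h_1, h_2):
  remainder 1/2ac^2 + bc - a - 13/5b - 2/5c - 2 ≠ 0; add k_3 = 1/2ac^2 + bc - a - 13/5b - 2/5c - 2 to the basis.

S(h_1,k_3): lcm = ab^2c^2. S = -2/5ac^4 - 2b^3c + 2/5ac^3 - 4/5bc^3 + 2ab^2 + 26/5b^3 + 4/5b^2c + 4/5ac^2 + 3/10bc^2 - 2/5c^3 + 4b^2 + 6/5c^2.
  reduce S modulo (h_1, h_2, k_3):
  remainder -2b^3c + 26/5b^3 + 4/5b^2c - 129/50bc^2 - 18/25c^3 + 4b^2 + 52/25bc - 2/25c^2 + 89/25b + 76/25c + 4/5 ≠ 0; add k_4 = -2b^3c + 26/5b^3 + 4/5b^2c - 129/50bc^2 - 18/25c^3 + 4b^2 + 52/25bc - 2/25c^2 + 89/25b + 76/25c + 4/5 to the basis.

The other S-polynomials (S(h_2,k_3), S(h_1,k_4), S(h_2,k_4), S(k_3,k_4)) all reduce to 0 modulo the current basis, so we have a Gröbner basis.
Inter-reduce: drop elements whose leading term is divisible by another's, tail-reduce, and make monic.
Reduced Gröbner basis: {b^3c - 13/5b^3 - 2/5b^2c + 129/100bc^2 + 9/25c^3 - 2b^2 - 26/25bc + 1/25c^2 - 89/50b - 38/25c - 2/5, ab^2 + 2/5ac - 89/50b - 18/25c - 2/5, ac^2 + 2bc - 2a - 26/5b - 4/5c - 4}.

Since the reduced bases disagree, the two ideals are not the same.
The choice of monomial ordering does not affect the verdict — as long as both bases are computed under the same ordering, their equality decides ideal equality.

No, the ideals differ.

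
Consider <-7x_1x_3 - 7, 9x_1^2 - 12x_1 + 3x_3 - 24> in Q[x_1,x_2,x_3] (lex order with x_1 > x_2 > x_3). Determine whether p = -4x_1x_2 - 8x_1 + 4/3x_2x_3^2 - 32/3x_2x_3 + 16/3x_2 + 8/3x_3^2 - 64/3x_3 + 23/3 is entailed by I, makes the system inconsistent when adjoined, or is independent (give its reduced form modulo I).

First compute the reduced Gröbner basis of I by Buchberger's algorithm.
f_1 = -7x_1x_3 - 7, LT = x_1x_3.
f_2 = 9x_1^2 - 12x_1 + 3x_3 - 24, LT = x_1^2.

S(f_1,f_2): lcm = x_1^2x_3. S = 4/3x_1x_3 + x_1 - 1/3x_3^2 + 8/3x_3.
  reduce S modulo (f_1, f_2):
  remainder x_1 - 1/3x_3^2 + 8/3x_3 - 4/3 ≠ 0; add h_3 = x_1 - 1/3x_3^2 + 8/3x_3 - 4/3 to the basis.

S(f_1,h_3): lcm = x_1x_3. S = 1/3x_3^3 - 8/3x_3^2 + 4/3x_3 + 1.
  reduce S modulo (f_1, f_2, h_3):
  remainder 1/3x_3^3 - 8/3x_3^2 + 4/3x_3 + 1 ≠ 0; add h_4 = 1/3x_3^3 - 8/3x_3^2 + 4/3x_3 + 1 to the basis.

The other S-polynomials (S(f_2,h_3), S(f_1,h_4), S(f_2,h_4), S(h_3,h_4)) all reduce to 0 modulo the current basis, so we have a Gröbner basis.
Inter-reduce: drop elements whose leading term is divisible by another's, tail-reduce, and make monic.
Reduced Gröbner basis: {x_1 - 1/3x_3^2 + 8/3x_3 - 4/3, x_3^3 - 8x_3^2 + 4x_3 + 3}.
Label its elements g_1 = x_1 - 1/3x_3^2 + 8/3x_3 - 4/3, g_2 = x_3^3 - 8x_3^2 + 4x_3 + 3.

Reduce p = -4x_1x_2 - 8x_1 + 4/3x_2x_3^2 - 32/3x_2x_3 + 16/3x_2 + 8/3x_3^2 - 64/3x_3 + 23/3 modulo G:
  leading term x_1x_2: subtract (-4x_2)·g_1 from -4x_1x_2 - 8x_1 + 4/3x_2x_3^2 - 32/3x_2x_3 + 16/3x_2 + 8/3x_3^2 - 64/3x_3 + 23/3 → -8x_1 + 8/3x_3^2 - 64/3x_3 + 23/3
  leading term x_1: subtract (-8)·g_1 from -8x_1 + 8/3x_3^2 - 64/3x_3 + 23/3 → -3
  leading term 1: no divisor's leading term divides it; move -3 to the remainder.
  normal form = -3.
The normal form is nonzero, so p ∉ I. Since p minus its normal form lies in I, I + (p) = I + (r) where r = -3; decide whether this ideal is the whole ring.
Here r = -3 is a nonzero constant, hence a unit: 1 ∈ I + (p), the Gröbner basis of I + (p) is {1}, and the enlarged system has no common solution — adjoining p is inconsistent.

The remainder on division by a Gröbner basis is unique — it is the normal form.

Adjoining -4x_1x_2 - 8x_1 + 4/3x_2x_3^2 - 32/3x_2x_3 + 16/3x_2 + 8/3x_3^2 - 64/3x_3 + 23/3 makes the ideal the whole ring: the system is inconsistent.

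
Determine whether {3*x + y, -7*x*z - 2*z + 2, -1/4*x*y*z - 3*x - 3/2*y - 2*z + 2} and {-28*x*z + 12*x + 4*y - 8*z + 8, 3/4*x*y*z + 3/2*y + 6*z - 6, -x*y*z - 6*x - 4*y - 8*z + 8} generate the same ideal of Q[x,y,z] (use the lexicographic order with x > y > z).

For a fixed monomial order, each ideal has a unique reduced Gröbner basis; comparing bases decides equality.
Buchberger on the first generating set:
f_1 = 3*x + y, LT = x.
f_2 = -7*x*z - 2*z + 2, LT = x*z.
f_3 = -1/4*x*y*z - 3*x - 3/2*y - 2*z + 2, LT = x*y*z.

S(f_1,f_2): lcm = x*z. S = 1/3*y*z - 2/7*z + 2/7.
  reduce S modulo (f_1, f_2, f_3):
  remainder 1/3*y*z - 2/7*z + 2/7 ≠ 0; add g_4 = 1/3*y*z - 2/7*z + 2/7 to the basis.

S(f_1,f_3): lcm = x*y*z. S = -12*x + 1/3*y**2*z - 6*y - 8*z + 8.
  reduce S modulo (f_1, f_2, f_3, g_4):
  remainder -16/7*y - 380/49*z + 380/49 ≠ 0; add g_5 = -16/7*y - 380/49*z + 380/49 to the basis.

S(f_3,g_5): lcm = x*y*z. S = -95/28*x*z**2 + 95/28*x*z + 12*x + 6*y + 8*z - 8.
  reduce S modulo (f_1, f_2, f_3, g_4, g_5):
  remainder 95/98*z**2 - 71/98*z - 12/49 ≠ 0; add g_6 = 95/98*z**2 - 71/98*z - 12/49 to the basis.

The other S-polynomials (S(f_2,f_3), S(f_1,g_4), S(f_2,g_4), S(f_3,g_4), S(f_1,g_5), S(f_2,g_5), S(g_4,g_5), S(f_1,g_6), S(f_2,g_6), S(f_3,g_6), S(g_4,g_6), S(g_5,g_6)) all reduce to 0 modulo the current basis, so we have a Gröbner basis.
Inter-reduce: drop elements whose leading term is divisible by another's, tail-reduce, and make monic.
Reduced Gröbner basis: {x - 95/84*z + 95/84, y + 95/28*z - 95/28, z**2 - 71/95*z - 24/95}.

Buchberger on the second generating set:
h_1 = -28*x*z + 12*x + 4*y - 8*z + 8, LT = x*z.
h_2 = 3/4*x*y*z + 3/2*y + 6*z - 6, LT = x*y*z.
h_3 = -x*y*z - 6*x - 4*y - 8*z + 8, LT = x*y*z.

S(h_1,h_2): lcm = x*y*z. S = -3/7*x*y - 1/7*y**2 + 2/7*y*z - 16/7*y - 8*z + 8.
  reduce S modulo (h_1, h_2, h_3):
  remainder -3/7*x*y - 1/7*y**2 + 2/7*y*z - 16/7*y - 8*z + 8 ≠ 0; add k_4 = -3/7*x*y - 1/7*y**2 + 2/7*y*z - 16/7*y - 8*z + 8 to the basis.

S(h_1,h_3): lcm = x*y*z. S = -3/7*x*y - 6*x - 1/7*y**2 + 2/7*y*z - 30/7*y - 8*z + 8.
  reduce S modulo (h_1, h_2, h_3, k_4):
  remainder -6*x - 2*y ≠ 0; add k_5 = -6*x - 2*y to the basis.

S(h_1,k_4): lcm = x*y*z. S = -3/7*x*y - 1/3*y**2*z - 1/7*y**2 + 2/3*y*z**2 - 106/21*y*z - 2/7*y - 56/3*z**2 + 56/3*z.
  reduce S modulo (h_1, h_2, h_3, k_4, k_5):
  remainder -1/3*y**2*z + 2/3*y*z**2 - 16/3*y*z + 2*y - 56/3*z**2 + 80/3*z - 8 ≠ 0; add k_6 = -1/3*y**2*z + 2/3*y*z**2 - 16/3*y*z + 2*y - 56/3*z**2 + 80/3*z - 8 to the basis.

S(h_1,k_5): lcm = x*z. S = -3/7*x - 1/3*y*z - 1/7*y + 2/7*z - 2/7.
  reduce S modulo (h_1, h_2, h_3, k_4, k_5, k_6):
  remainder -1/3*y*z + 2/7*z - 2/7 ≠ 0; add k_7 = -1/3*y*z + 2/7*z - 2/7 to the basis.

S(h_2,k_5): lcm = x*y*z. S = -1/3*y**2*z + 2*y + 8*z - 8.
  reduce S modulo (h_1, h_2, h_3, k_4, k_5, k_6, k_7):
  remainder 380/21*z**2 - 284/21*z - 32/7 ≠ 0; add k_8 = 380/21*z**2 - 284/21*z - 32/7 to the basis.

S(k_4,k_5): lcm = x*y. S = -2/3*y*z + 16/3*y + 56/3*z - 56/3.
  reduce S modulo (h_1, h_2, h_3, k_4, k_5, k_6, k_7, k_8):
  remainder 16/3*y + 380/21*z - 380/21 ≠ 0; add k_9 = 16/3*y + 380/21*z - 380/21 to the basis.

The other S-polynomials (S(h_2,h_3), S(h_2,k_4), S(h_3,k_4), S(h_3,k_5), S(h_1,k_6), S(h_2,k_6), S(h_3,k_6), S(k_4,k_6), S(k_5,k_6), S(h_1,k_7), S(h_2,k_7), S(h_3,k_7), S(k_4,k_7), S(k_5,k_7), S(k_6,k_7), S(h_1,k_8), S(h_2,k_8), S(h_3,k_8), S(k_4,k_8), S(k_5,k_8), S(k_6,k_8), S(k_7,k_8), S(h_1,k_9), S(h_2,k_9), S(h_3,k_9), S(k_4,k_9), S(k_5,k_9), S(k_6,k_9), S(k_7,k_9), S(k_8,k_9)) all reduce to 0 modulo the current basis, so we have a Gröbner basis.
Inter-reduce: drop elements whose leading term is divisible by another's, tail-reduce, and make monic.
Reduced Gröbner basis: {x - 95/84*z + 95/84, y + 95/28*z - 95/28, z**2 - 71/95*z - 24/95}.

Same reduced basis, so the two generating sets span the same ideal.

Yes, the ideals are equal.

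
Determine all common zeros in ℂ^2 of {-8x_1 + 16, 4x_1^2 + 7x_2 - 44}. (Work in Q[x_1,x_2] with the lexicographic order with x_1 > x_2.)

{(2, 4)}

Compute a lex Gröbner basis by Buchberger's algorithm.
f_1 = -8x_1 + 16, LT = x_1.
f_2 = 4x_1^2 + 7x_2 - 44, LT = x_1^2.

S(f_1,f_2): lcm = x_1^2. S = -2x_1 - 7/4x_2 + 11.
  leading term x_1: subtract (1/4)·f_1 from -2x_1 - 7/4x_2 + 11 → -7/4x_2 + 7
  leading term x_2: no divisor's leading term divides it; move -7/4x_2 to the remainder.
  leading term 1: no divisor's leading term divides it; move 7 to the remainder.
  remainder -7/4x_2 + 7 ≠ 0; add h_3 = -7/4x_2 + 7 to the basis.

The other S-polynomials (S(f_1,h_3), S(f_2,h_3)) all reduce to 0 modulo the current basis, so we have a Gröbner basis.
Inter-reduce: drop elements whose leading term is divisible by another's, tail-reduce, and make monic.
Reduced Gröbner basis: {x_1 - 2, x_2 - 4}.

From the last basis element, x_2 - 4 = 0, so x_2 takes values in {4}. Each choice, substituted upward through the basis, yields the corresponding point(s) of the solution set.
  x_2 = 4: the earlier basis element becomes x_1 - 2 = 0, giving x_1 = 2 — point (2, 4).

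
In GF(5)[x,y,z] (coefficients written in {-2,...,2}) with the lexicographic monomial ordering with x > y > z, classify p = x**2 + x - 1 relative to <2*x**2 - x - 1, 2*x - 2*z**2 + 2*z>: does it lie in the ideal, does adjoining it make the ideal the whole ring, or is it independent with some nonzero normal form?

x**2 + x - 1 is independent of I; its normal form modulo I is -z**2 + z + 2.

First compute the reduced Gröbner basis of I by Buchberger's algorithm.
f_1 = 2*x**2 - x - 1, LT = x**2.
f_2 = 2*x - 2*z**2 + 2*z, LT = x.

S(f_1,f_2): lcm = x**2. S = x*z**2 - x*z + 2*x + 2.
  leading term x*z**2: subtract (-2*z**2)·f_2 from x*z**2 - x*z + 2*x + 2 → -x*z + 2*x + z**4 - z**3 + 2
  leading term x*z: subtract (2*z)·f_2 from -x*z + 2*x + z**4 - z**3 + 2 → 2*x + z**4 - 2*z**3 + z**2 + 2
  leading term x: subtract (1)·f_2 from 2*x + z**4 - 2*z**3 + z**2 + 2 → z**4 - 2*z**3 - 2*z**2 - 2*z + 2
  leading term z**4: no divisor's leading term divides it; move z**4 to the remainder.
  leading term z**3: no divisor's leading term divides it; move -2*z**3 to the remainder.
  leading term z**2: no divisor's leading term divides it; move -2*z**2 to the remainder.
  leading term z: no divisor's leading term divides it; move -2*z to the remainder.
  leading term 1: no divisor's leading term divides it; move 2 to the remainder.
  remainder z**4 - 2*z**3 - 2*z**2 - 2*z + 2 ≠ 0; add h_3 = z**4 - 2*z**3 - 2*z**2 - 2*z + 2 to the basis.

S(f_1,h_3): leading monomials are coprime, so the S-polynomial reduces to 0 (Buchberger's first criterion).
S(f_2,h_3): leading monomials are coprime, so the S-polynomial reduces to 0 (Buchberger's first criterion).
Every S-polynomial of the final basis reduces to 0, so we have a Gröbner basis.
Inter-reduce: drop elements whose leading term is divisible by another's, tail-reduce, and make monic.
Reduced Gröbner basis: {x - z**2 + z, z**4 - 2*z**3 - 2*z**2 - 2*z + 2}.
Label its elements g_1 = x - z**2 + z, g_2 = z**4 - 2*z**3 - 2*z**2 - 2*z + 2.

Reduce p = x**2 + x - 1 modulo G:
  leading term x**2: subtract (x)·g_1 from x**2 + x - 1 → x*z**2 - x*z + x - 1
  leading term x*z**2: subtract (z**2)·g_1 from x*z**2 - x*z + x - 1 → -x*z + x + z**4 - z**3 - 1
  leading term x*z: subtract (-z)·g_1 from -x*z + x + z**4 - z**3 - 1 → x + z**4 - 2*z**3 + z**2 - 1
  leading term x: subtract (1)·g_1 from x + z**4 - 2*z**3 + z**2 - 1 → z**4 - 2*z**3 + 2*z**2 - z - 1
  leading term z**4: subtract (1)·g_2 from z**4 - 2*z**3 + 2*z**2 - z - 1 → -z**2 + z + 2
  leading term z**2: no divisor's leading term divides it; move -z**2 to the remainder.
  leading term z: no divisor's leading term divides it; move z to the remainder.
  leading term 1: no divisor's leading term divides it; move 2 to the remainder.
  normal form = -z**2 + z + 2.
The normal form is nonzero, so p ∉ I. Since p minus its normal form lies in I, I + (p) = I + (r) where r = -z**2 + z + 2; decide whether this ideal is the whole ring.
Run Buchberger on G together with r (pairs among the g_i already reduce to 0 since G is a Gröbner basis):
g_1 = x - z**2 + z, LT = x.
g_2 = z**4 - 2*z**3 - 2*z**2 - 2*z + 2, LT = z**4.
r = -z**2 + z + 2, LT = z**2.

S(g_1,g_2): leading monomials are coprime, so the S-polynomial reduces to 0 (Buchberger's first criterion).
S(g_1,r): leading monomials are coprime, so the S-polynomial reduces to 0 (Buchberger's first criterion).
S(g_2,r): lcm = z**4. S = -z**3 - 2*z + 2.
  leading term z**3: subtract (z)·r from -z**3 - 2*z + 2 → -z**2 + z + 2
  leading term z**2: subtract (1)·r from -z**2 + z + 2 → 0
  remainder 0.

Every S-polynomial of the final basis reduces to 0, so we have a Gröbner basis.
Inter-reduce: drop elements whose leading term is divisible by another's, tail-reduce, and make monic.
Reduced Gröbner basis: {x - 2, z**2 - z - 2}.
The reduced Gröbner basis of I + (p) is {x - 2, z**2 - z - 2} ≠ {1}, a proper ideal, so the enlarged system stays consistent: p is independent of I, with normal form -z**2 + z + 2.

Ideal membership is decidable via reduction modulo a Gröbner basis.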